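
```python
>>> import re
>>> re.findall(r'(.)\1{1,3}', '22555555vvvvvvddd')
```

The backreference `\1` re-matches whatever the first group consumed, character for character.
Matches: at [0:2] match '22', group 1 = '2'; at [2:6] match '5555', group 1 = '5'; at [6:8] match '55', group 1 = '5'; at [8:12] match 'vvvv', group 1 = 'v'; at [12:14] match 'vv', group 1 = 'v'; ….
With a single group, `findall` returns only what that group captured — 6 items.

['2', '5', '5', 'v', 'v', 'd']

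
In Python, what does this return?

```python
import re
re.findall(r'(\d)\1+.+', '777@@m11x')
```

['7']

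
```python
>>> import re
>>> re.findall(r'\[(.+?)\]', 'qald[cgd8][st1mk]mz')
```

['cgd8', 'st1mk']

Because the quantifier is non-greedy, it stops expanding at the earliest point where the rest of the pattern can succeed.
`findall` collects group 1 from each match (2 total).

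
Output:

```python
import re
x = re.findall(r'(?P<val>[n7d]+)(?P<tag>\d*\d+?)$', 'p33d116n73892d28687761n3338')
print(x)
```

[('n', '3338')]

The pattern matches one or more of one of [n7d] (captured as 'val'); then zero or more of a digit, then one or more of a digit (lazy) (captured as 'tag'); then anchored at the end.
2 groups means the one result is a tuple of 2 captured strings — 1 here.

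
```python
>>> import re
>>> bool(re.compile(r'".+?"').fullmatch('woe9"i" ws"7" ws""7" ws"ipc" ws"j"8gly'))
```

`re.fullmatch` requires the pattern to consume the entire string.
Here the string isn't matched end-to-end, so the call returns None, and `bool(None)` is False.

False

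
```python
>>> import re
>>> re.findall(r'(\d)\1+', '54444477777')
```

['4', '7']

A backreference is literal: `\1` must see the identical characters the first group matched.
Matches: at [1:6] match '44444', group 1 = '4'; at [6:11] match '77777', group 1 = '7'.
Because there's exactly one group, `findall` drops the full match and keeps group 1 from each hit.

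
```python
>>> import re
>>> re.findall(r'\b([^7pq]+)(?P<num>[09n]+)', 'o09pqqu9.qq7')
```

[('o0', '9')]

With 2 capturing groups, `findall` returns a 2-tuple per match.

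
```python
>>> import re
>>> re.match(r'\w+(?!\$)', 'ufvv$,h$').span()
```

(0, 3)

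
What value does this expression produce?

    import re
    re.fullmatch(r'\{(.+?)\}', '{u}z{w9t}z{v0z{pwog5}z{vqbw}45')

None

`fullmatch` succeeds only if the pattern covers the string from start to end.
Here there's no way to consume every character, so the call returns None.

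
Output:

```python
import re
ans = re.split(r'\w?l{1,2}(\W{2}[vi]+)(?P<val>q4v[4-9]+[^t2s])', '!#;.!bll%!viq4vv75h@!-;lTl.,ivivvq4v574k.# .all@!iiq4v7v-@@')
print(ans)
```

['!#;.!bll%!viq4vv75h@!-;l', '.,ivivv', 'q4v574k', '.# .', '@!ii', 'q4v7v', '-@@']

This matches optionally a word character, then 1 to 2 of a literal 'l'; then exactly 2 of a non-word character, then one or more of one of [vi] (captured); then the literal 'q4v', then one or more of a character in [4-9], then any character except [t2s] (captured as 'val').
The group in the pattern means `split` returns the separators' captures alongside the pieces.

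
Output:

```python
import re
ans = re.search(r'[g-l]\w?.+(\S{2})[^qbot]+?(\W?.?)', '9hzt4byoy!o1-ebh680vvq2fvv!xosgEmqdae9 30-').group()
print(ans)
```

hzt4byoy!o1-ebh680vvq2fvv!xosgEmqdae9 30-

The match spans [1:42] → 'hzt4byoy!o1-ebh680vvq2fvv!xosgEmqdae9 30-'.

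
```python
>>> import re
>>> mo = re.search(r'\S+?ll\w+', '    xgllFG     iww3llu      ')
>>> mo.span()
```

(4, 10)

The match spans [4:10] → 'xgllFG'.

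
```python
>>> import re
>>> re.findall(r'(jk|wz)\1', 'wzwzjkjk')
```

The backreference `\1` re-matches whatever the first group consumed, character for character.
One capturing group, so `findall` returns just the captured substring from each match — 2 in all.

['wz', 'jk']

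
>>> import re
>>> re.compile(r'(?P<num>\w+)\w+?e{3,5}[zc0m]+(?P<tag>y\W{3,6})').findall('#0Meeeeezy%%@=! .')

[('0Me', 'y%%@=! ')]

Multiple groups make `findall` return tuples — one 2-tuple for the one match.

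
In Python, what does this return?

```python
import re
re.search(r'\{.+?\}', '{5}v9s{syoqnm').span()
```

(0, 3)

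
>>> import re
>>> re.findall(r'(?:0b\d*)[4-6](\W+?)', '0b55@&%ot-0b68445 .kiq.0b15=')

['@', ' ', '=']

This matches the literal '0b', then zero or more of a digit (non-capturing group); then a character in [4-6]; then one or more of a non-word character (lazy) (captured).
With the lazy modifier that quantifier settles for the fewest repetitions that let the rest of the pattern succeed (the atoms after it are unaffected and can still be greedy).
Matches: at [0:5] match '0b55@', group 1 = '@'; at [10:18] match '0b68445 ', group 1 = ' '; at [23:28] match '0b15=', group 1 = '='.
One capturing group, so `findall` returns just the captured substring from each match — 3 in all.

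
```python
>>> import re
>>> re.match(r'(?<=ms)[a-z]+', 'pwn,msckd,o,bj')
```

`match` is anchored at position 0; if the pattern doesn't fit there, it returns None.
Here the string doesn't start with a match, so the call returns None.

None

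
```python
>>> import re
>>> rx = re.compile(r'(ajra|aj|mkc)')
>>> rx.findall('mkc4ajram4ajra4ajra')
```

['mkc', 'ajra', 'ajra', 'ajra']

Alternation isn't longest-match — the leftmost alternative that fits at this position is chosen.
Walking the string: at [0:3] match 'mkc', group 1 = 'mkc'; at [4:8] match 'ajra', group 1 = 'ajra'; at [10:14] match 'ajra', group 1 = 'ajra'; at [15:19] match 'ajra', group 1 = 'ajra'.
Because there's exactly one group, `findall` drops the full match and keeps group 1 from each hit.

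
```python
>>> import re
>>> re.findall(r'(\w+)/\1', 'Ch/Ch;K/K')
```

['Ch', 'K']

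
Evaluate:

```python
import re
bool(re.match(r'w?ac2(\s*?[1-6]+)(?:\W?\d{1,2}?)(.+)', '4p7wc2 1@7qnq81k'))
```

`re.match` won't scan ahead — the pattern has to work from the very first character.
Here the pattern fails at index 0, so the call returns None, and `bool(None)` is False.

False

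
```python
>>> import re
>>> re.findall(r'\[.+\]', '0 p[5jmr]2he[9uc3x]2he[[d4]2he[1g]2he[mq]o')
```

`findall` yields the raw match text (1 of them) because the pattern has no groups.

['[5jmr]2he[9uc3x]2he[[d4]2he[1g]2he[mq]']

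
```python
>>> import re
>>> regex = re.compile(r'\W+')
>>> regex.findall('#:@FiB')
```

['#:@']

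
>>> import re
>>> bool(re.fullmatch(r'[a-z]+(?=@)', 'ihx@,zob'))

False

The `(?=…)`/`(?<=…)` assertion just peeks at neighbouring text; it doesn't advance the match position.
`re.fullmatch` requires the pattern to consume the entire string.
Here there's no way to consume every character, so the call returns None, and `bool(None)` is False.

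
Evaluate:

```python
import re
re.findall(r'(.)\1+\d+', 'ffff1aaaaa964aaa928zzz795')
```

['f', 'a', 'a', 'z']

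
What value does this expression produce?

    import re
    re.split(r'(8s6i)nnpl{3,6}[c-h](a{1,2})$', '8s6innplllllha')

['', '8s6i', 'a', '']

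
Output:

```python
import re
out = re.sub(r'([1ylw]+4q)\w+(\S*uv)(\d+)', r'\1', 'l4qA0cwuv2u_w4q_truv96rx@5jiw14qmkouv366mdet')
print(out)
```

The pattern matches one or more of one of [1ylw], then the literal '4q' (captured); then one or more of a word character; then zero or more of a non-whitespace character, then the literal 'uv' (captured); then one or more of a digit (captured).
Matches: at [0:40] → 'l4qA0cwuv2u_w4q_truv96rx@5jiw14qmkouv366'.
`\1` in the replacement pulls in group 1's text for each match.

l4qmdet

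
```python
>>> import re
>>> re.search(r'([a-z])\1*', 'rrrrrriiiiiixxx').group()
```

'rrrrrr'

A backreference is literal: `\1` must see the identical characters the first group matched.
`re.search` scans for the first position where the pattern succeeds.
The match spans [0:6] → 'rrrrrr'.
Captured: group 1 = 'r'.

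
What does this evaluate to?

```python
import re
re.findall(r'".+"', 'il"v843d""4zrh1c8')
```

No capturing groups, so `findall` returns the 1 full match string.

['"v843d""']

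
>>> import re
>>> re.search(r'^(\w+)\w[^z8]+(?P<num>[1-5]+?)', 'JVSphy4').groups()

('JVSp', '4')

The match spans [0:7] → 'JVSphy4'.
Captured: group 1 = 'JVSp', group 2 = '4'.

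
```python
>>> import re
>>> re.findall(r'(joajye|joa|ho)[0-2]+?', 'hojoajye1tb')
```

Because there's exactly one group, `findall` drops the full match and keeps group 1 from the one hit.

['joajye']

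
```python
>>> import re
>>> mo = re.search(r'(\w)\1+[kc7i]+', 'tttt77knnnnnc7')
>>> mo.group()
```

After group 1 captures some text, `\1` only succeeds where that same text appears again.
The match spans [0:7] → 'tttt77k'.

'tttt77k'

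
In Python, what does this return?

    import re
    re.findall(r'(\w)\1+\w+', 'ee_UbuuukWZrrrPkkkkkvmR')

After group 1 captures some text, `\1` only succeeds where that same text appears again.
Scanning left to right: at [0:23] match 'ee_UbuuukWZrrrPkkkkkvmR', group 1 = 'e'.
One capturing group, so `findall` returns just the captured substring from the one match — 1 in all.

['e']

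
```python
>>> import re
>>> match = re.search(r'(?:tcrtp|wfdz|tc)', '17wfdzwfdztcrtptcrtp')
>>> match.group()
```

'wfdz'

The match spans [2:6] → 'wfdz'.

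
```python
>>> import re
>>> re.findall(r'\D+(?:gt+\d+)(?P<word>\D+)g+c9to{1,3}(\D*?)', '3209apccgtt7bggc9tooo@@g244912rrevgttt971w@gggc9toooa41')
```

This matches one or more of a non-digit; then a literal 'g', then one or more of a literal 't', then one or more of a digit (non-capturing group); then one or more of a non-digit (captured as 'word'); then one or more of a literal 'g', then the literal 'c9t', then 1 to 3 of a literal 'o'; then zero or more of a non-digit (lazy) (captured).
Matches: at [4:21] match 'apccgtt7bggc9tooo', groups = ('bg', ''); at [30:52] match 'rrevgttt971w@gggc9tooo', groups = ('w@gg', '').
2 groups means each result is a tuple of 2 captured strings — 2 here.

[('bg', ''), ('w@gg', '')]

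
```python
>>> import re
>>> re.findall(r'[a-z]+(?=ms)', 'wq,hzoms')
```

The lookaround is zero-width — it requires the adjacent text to match without consuming it, so the asserted text isn't part of the match.
Matches: at [3:6] → 'hzo'.
No capturing groups, so `findall` returns the 1 full match string.

['hzo']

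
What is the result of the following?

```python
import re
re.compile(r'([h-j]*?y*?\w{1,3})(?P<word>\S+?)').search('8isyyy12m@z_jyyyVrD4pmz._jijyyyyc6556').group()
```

With the lazy modifier that quantifier settles for the fewest repetitions that let the rest of the pattern succeed (the atoms after it are unaffected and can still be greedy).
The match spans [0:4] → '8isy'.

'8isy'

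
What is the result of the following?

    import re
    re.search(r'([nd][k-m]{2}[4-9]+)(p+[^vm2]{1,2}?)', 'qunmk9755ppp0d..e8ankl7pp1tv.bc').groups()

('nmk9755', 'ppp0')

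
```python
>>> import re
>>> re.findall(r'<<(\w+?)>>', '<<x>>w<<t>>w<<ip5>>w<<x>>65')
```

['x', 't', 'ip5', 'x']

Matches: at [0:5] match '<<x>>', group 1 = 'x'; at [6:11] match '<<t>>', group 1 = 't'; at [12:19] match '<<ip5>>', group 1 = 'ip5'; at [20:25] match '<<x>>', group 1 = 'x'.
`findall` collects group 1 from each match (4 total).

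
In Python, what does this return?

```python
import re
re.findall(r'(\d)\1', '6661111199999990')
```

['6', '1', '1', '9', '9', '9']

The backreference `\1` re-matches whatever the first group consumed, character for character.
Scanning left to right: at [0:2] match '66', group 1 = '6'; at [3:5] match '11', group 1 = '1'; at [5:7] match '11', group 1 = '1'; at [8:10] match '99', group 1 = '9'; at [10:12] match '99', group 1 = '9'; ….
`findall` collects group 1 from each match (6 total).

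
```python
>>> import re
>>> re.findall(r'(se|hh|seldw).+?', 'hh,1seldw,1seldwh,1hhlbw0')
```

`|` is ordered: at each position the engine commits to the first alternative that works.
Walking the string: at [0:3] match 'hh,', group 1 = 'hh'; at [4:7] match 'sel', group 1 = 'se'; at [11:14] match 'sel', group 1 = 'se'; at [19:22] match 'hhl', group 1 = 'hh'.
With a single group, `findall` returns only what that group captured — 4 items.

['hh', 'se', 'se', 'hh']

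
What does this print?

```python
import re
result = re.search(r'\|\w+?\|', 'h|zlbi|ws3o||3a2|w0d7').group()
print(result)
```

`re.search` scans for the first position where the pattern succeeds.
The match spans [1:7] → '|zlbi|'.

|zlbi|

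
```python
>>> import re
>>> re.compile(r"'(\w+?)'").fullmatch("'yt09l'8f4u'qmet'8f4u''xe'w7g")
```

`re.fullmatch` requires the pattern to consume the entire string.
Here the pattern can't cover the whole string, so the call returns None.

None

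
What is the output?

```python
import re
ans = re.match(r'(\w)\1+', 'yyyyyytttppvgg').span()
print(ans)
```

(0, 6)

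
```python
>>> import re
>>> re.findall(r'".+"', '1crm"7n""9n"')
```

['"7n""9n"']

Matches: at [4:12] → '"7n""9n"'.
No capturing groups, so `findall` returns the 1 full match string.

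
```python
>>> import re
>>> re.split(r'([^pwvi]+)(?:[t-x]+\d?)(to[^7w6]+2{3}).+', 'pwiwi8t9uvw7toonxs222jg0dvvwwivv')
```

['pwiwi', '8t9u', 'toonxs222', '']

The pattern matches one or more of any character except [pwvi] (captured); then one or more of a character in [t-x], then optionally a digit (non-capturing group); then the literal 'to', then one or more of any character except [7w6], then exactly 3 of the literal '2' (captured); then one or more of any character.
Matches to split on: at [5:32] → '8t9uvw7toonxs222jg0dvvwwivv'.
With a capturing group present, the delimiter's captured portion is kept in the result list.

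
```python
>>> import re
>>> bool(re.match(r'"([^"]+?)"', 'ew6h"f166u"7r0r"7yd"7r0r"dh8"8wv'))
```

False

With `match`, the pattern is implicitly anchored at the beginning.
Here the pattern fails at index 0, so the call returns None, and `bool(None)` is False.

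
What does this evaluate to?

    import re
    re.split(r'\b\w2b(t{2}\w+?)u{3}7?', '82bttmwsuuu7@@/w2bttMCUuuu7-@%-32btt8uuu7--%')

This matches a word boundary (`\b`, zero-width); then a word character, then the literal '2b'; then exactly 2 of a literal 't', then one or more of a word character (lazy) (captured); then exactly 3 of the literal 'u', then optionally a literal '7'.
Matches to split on: at [0:12] → '82bttmwsuuu7'; at [15:27] → 'w2bttMCUuuu7'; at [31:41] → '32btt8uuu7'.
`re.split` interleaves the captured-group text with the surrounding fragments.

['', 'ttmws', '@@/', 'ttMCU', '-@%-', 'tt8', '--%']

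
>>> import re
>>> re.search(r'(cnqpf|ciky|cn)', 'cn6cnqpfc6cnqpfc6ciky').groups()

`re.search` scans for the first position where the pattern succeeds.
The match spans [0:2] → 'cn'.
Captured: group 1 = 'cn'.

('cn',)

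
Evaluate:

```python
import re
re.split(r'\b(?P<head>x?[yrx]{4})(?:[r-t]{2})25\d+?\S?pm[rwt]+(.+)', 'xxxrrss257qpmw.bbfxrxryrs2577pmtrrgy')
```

['', 'xxxrr', '.bbfxrxryrs2577pmtrrgy', '']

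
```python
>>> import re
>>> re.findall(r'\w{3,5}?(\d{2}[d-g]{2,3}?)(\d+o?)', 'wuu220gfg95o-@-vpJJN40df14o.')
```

This matches 3 to 5 of a word character (lazy); then exactly 2 of a digit, then 2 to 3 of a character in [d-g] (lazy) (captured); then one or more of a digit, then optionally a literal 'o' (captured).
Walking the string: at [0:12] match 'wuu220gfg95o', groups = ('20gfg', '95o'); at [15:27] match 'vpJJN40df14o', groups = ('40df', '14o').
`findall` packs the 2 group values into a tuple for every match.

[('20gfg', '95o'), ('40df', '14o')]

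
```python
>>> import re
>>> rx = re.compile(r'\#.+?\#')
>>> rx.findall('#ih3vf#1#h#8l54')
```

['#ih3vf#', '#h#']

The `?` after the quantifier makes it lazy — it takes as little as possible before letting the rest of the pattern try.
Matches: at [0:7] → '#ih3vf#'; at [8:11] → '#h#'.
`findall` yields the raw match text (2 of them) because the pattern has no groups.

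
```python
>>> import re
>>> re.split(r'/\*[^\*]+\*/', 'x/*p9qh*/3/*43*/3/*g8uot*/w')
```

`split` removes every match and returns the 4 fragments in between.

['x', '3', '3', 'w']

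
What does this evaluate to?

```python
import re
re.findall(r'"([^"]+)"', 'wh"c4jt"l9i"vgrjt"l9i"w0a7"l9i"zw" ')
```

Scanning left to right: at [2:8] match '"c4jt"', group 1 = 'c4jt'; at [11:18] match '"vgrjt"', group 1 = 'vgrjt'; at [21:27] match '"w0a7"', group 1 = 'w0a7'; at [30:34] match '"zw"', group 1 = 'zw'.
One capturing group, so `findall` returns just the captured substring from each match — 4 in all.

['c4jt', 'vgrjt', 'w0a7', 'zw']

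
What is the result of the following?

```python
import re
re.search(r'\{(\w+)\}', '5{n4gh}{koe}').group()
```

'{n4gh}'

`re.search` tries every starting position until one works.
The match spans [1:7] → '{n4gh}'.
Captured: group 1 = 'n4gh'.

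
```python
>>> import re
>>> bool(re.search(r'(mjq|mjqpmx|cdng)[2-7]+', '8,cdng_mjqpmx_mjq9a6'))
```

False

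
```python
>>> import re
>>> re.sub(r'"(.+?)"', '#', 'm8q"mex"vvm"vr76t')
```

Because the quantifier is non-greedy, it stops expanding at the earliest point where the rest of the pattern can succeed.
Every occurrence is swapped for '#'.

'm8q#vvm"vr76t'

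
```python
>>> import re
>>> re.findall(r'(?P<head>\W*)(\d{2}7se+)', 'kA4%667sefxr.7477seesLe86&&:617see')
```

[('%', '667se'), ('', '477see'), ('&&:', '617see')]

2 groups means each result is a tuple of 2 captured strings — 3 here.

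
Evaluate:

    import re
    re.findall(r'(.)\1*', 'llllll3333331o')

['l', '3', '1', 'o']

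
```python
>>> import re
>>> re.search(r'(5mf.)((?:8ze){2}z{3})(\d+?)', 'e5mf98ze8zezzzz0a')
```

None

The pattern matches the literal '5mf', then any character (captured); then the literal '8ze' repeated 2 times, then exactly 3 of a literal 'z' (captured); then one or more of a digit (lazy) (captured).
Here the pattern never matches, so the call returns None.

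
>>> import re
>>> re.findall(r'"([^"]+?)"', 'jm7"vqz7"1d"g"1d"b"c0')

One capturing group, so `findall` returns just the captured substring from each match — 3 in all.

['vqz7', 'g', 'b']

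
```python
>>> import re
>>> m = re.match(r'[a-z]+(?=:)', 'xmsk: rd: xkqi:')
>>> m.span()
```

The positive lookaround only admits positions where the adjacent text matches; those characters stay outside the span.
With `match`, the pattern is implicitly anchored at the beginning.
The match spans [0:4] → 'xmsk'.

(0, 4)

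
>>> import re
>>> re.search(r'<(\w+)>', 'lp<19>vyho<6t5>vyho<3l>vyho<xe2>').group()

'<19>'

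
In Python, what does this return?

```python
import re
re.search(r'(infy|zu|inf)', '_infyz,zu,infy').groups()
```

('infy',)

The regex engine tests alternatives in the order written; an earlier branch that matches wins even if a later one would match more.
`re.search` tries every starting position until one works.
The match spans [1:5] → 'infy'.
Captured: group 1 = 'infy'.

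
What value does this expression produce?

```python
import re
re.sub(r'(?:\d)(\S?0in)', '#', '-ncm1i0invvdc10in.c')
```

'-ncm#vvdc#.c'

This matches a digit (non-capturing group); then optionally a non-whitespace character, then the literal '0in' (captured).
Matches: at [4:9] → '1i0in'; at [13:17] → '10in'.
Each match is replaced by '#'.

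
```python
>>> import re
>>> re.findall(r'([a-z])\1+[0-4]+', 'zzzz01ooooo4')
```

['z', 'o']

After group 1 captures some text, `\1` only succeeds where that same text appears again.
`findall` collects group 1 from each match (2 total).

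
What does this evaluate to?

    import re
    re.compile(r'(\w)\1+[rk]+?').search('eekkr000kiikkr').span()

After group 1 captures some text, `\1` only succeeds where that same text appears again.
`search` walks the string left to right and returns the first match it finds.
The match spans [0:3] → 'eek'.
Captured: group 1 = 'e'.

(0, 3)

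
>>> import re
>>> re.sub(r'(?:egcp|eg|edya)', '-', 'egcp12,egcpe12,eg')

Alternation tries branches left to right and keeps the first one that lets the overall match succeed at that position.
Every occurrence is swapped for '-'.

'-12,-e12,-'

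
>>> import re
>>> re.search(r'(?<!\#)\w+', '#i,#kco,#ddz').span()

`(?!…)`/`(?<!…)` only lets a position through if the neighbouring text does NOT match; no characters are consumed.
`re.search` tries every starting position until one works.
The match spans [5:7] → 'co'.

(5, 7)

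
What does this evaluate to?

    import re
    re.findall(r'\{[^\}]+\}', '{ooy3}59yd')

['{ooy3}']

Walking the string: at [0:6] → '{ooy3}'.
With no groups in the pattern, `findall` gives back each whole match — 1 here.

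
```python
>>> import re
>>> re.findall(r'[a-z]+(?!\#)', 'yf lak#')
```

Because the assertion is negative and zero-width, positions next to the forbidden text are skipped.
`findall` yields the raw match text (2 of them) because the pattern has no groups.

['yf', 'la']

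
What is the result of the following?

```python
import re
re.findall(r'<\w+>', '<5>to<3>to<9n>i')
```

With no groups in the pattern, `findall` gives back each whole match — 3 here.

['<5>', '<3>', '<9n>']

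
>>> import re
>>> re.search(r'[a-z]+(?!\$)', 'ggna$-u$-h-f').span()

(0, 3)

The negative lookahead/lookbehind blocks any match where the forbidden context is present.
The match spans [0:3] → 'ggn'.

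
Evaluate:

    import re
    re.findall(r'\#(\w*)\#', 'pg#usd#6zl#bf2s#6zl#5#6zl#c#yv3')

Walking the string: at [2:7] match '#usd#', group 1 = 'usd'; at [10:16] match '#bf2s#', group 1 = 'bf2s'; at [19:22] match '#5#', group 1 = '5'; at [25:28] match '#c#', group 1 = 'c'.
Because there's exactly one group, `findall` drops the full match and keeps group 1 from each hit.

['usd', 'bf2s', '5', 'c']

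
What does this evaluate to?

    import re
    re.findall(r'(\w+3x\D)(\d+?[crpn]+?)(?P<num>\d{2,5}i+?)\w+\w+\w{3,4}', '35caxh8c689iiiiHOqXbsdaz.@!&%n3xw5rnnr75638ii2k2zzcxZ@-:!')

[('n3xw', '5rnnr', '75638i')]

This matches one or more of a word character, then the literal '3x', then a non-digit (captured); then one or more of a digit (lazy), then one or more of one of [crpn] (lazy) (captured); then 2 to 5 of a digit, then one or more of the literal 'i' (lazy) (captured as 'num'); then one or more of a word character, then one or more of a word character, then 3 to 4 of a word character.
Matches: at [29:53] match 'n3xw5rnnr75638ii2k2zzcxZ', groups = ('n3xw', '5rnnr', '75638i').
`findall` packs the 3 group values into a tuple for every match.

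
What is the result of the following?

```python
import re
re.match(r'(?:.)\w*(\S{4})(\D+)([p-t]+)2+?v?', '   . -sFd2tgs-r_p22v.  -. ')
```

None

This matches any character (non-capturing group); then zero or more of a word character; then exactly 4 of a non-whitespace character (captured); then one or more of a non-digit (captured); then one or more of a character in [p-t] (captured); then one or more of the literal '2' (lazy), then optionally the literal 'v'.
`re.match` won't scan ahead — the pattern has to work from the very first character.
Here the pattern fails at index 0, so the call returns None.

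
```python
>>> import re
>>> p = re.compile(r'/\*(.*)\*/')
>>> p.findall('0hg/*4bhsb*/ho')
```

`findall` collects group 1 from the one match (1 total).

['4bhsb']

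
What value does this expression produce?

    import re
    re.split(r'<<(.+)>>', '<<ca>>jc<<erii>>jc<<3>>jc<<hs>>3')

`re.split` interleaves the captured-group text with the surrounding fragments.

['', 'ca>>jc<<erii>>jc<<3>>jc<<hs', '3']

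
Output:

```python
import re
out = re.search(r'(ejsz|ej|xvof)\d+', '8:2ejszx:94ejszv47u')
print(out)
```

None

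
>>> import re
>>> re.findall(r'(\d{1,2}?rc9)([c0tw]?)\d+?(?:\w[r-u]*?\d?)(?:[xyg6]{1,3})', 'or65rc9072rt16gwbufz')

[('65rc9', '0')]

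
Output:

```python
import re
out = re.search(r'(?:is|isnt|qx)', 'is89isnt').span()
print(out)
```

(0, 2)

`re.search` tries every starting position until one works.
The match spans [0:2] → 'is'.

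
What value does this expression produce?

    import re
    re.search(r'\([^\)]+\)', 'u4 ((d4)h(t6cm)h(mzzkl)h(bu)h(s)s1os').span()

(3, 8)

Unlike `match`, `search` isn't anchored — it looks for the pattern anywhere in the string.
The match spans [3:8] → '((d4)'.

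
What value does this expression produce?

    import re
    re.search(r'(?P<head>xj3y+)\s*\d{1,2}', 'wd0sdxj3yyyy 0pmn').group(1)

This matches the literal 'x', then the literal 'j3', then one or more of the literal 'y' (captured as 'head'); then zero or more of whitespace, then 1 to 2 of a digit.
Unlike `match`, `search` isn't anchored — it looks for the pattern anywhere in the string.
The match spans [5:14] → 'xj3yyyy 0'.
Captured: group 1 = 'xj3yyyy'.

'xj3yyyy'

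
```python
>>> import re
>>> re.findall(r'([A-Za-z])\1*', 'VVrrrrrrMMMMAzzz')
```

['V', 'r', 'M', 'A', 'z']

A backreference is literal: `\1` must see the identical characters the first group matched.
With a single group, `findall` returns only what that group captured — 5 items.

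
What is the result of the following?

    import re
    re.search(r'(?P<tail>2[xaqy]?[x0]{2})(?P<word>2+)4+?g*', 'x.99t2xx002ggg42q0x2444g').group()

Pattern: the literal '2', then optionally one of [xaqy], then exactly 2 of one of [x0] (captured as 'tail'); then one or more of a literal '2' (captured as 'word'); then one or more of a literal '4' (lazy), then zero or more of the literal 'g'.
A `+?`/`*?`/`{m,n}?` starts at its minimum and grows only as far as needed for what follows to match.
`search` walks the string left to right and returns the first match it finds.
The match spans [15:21] → '2q0x24'.
Captured: group 1 = '2q0x', group 2 = '2'.

'2q0x24'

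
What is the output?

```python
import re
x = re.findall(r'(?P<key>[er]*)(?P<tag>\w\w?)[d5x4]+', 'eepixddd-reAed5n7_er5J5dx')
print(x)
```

[('ee', 'pi'), ('re', 'Ae'), ('er', '5J')]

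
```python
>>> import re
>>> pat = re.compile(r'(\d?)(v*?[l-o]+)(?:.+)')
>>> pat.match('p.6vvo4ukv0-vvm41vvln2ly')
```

None

`match` is anchored at position 0; if the pattern doesn't fit there, it returns None.
Here position 0 doesn't satisfy it, so the call returns None.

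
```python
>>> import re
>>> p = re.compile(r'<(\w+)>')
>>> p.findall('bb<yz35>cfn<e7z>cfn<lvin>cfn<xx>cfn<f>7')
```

Scanning left to right: at [2:8] match '<yz35>', group 1 = 'yz35'; at [11:16] match '<e7z>', group 1 = 'e7z'; at [19:25] match '<lvin>', group 1 = 'lvin'; at [28:32] match '<xx>', group 1 = 'xx'; at [35:38] match '<f>', group 1 = 'f'.
Because there's exactly one group, `findall` drops the full match and keeps group 1 from each hit.

['yz35', 'e7z', 'lvin', 'xx', 'f']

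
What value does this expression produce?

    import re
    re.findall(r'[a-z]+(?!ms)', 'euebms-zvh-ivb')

['euebms', 'zvh', 'ivb']

Because the assertion is negative and zero-width, positions next to the forbidden text are skipped.
Scanning left to right: at [0:6] → 'euebms'; at [7:10] → 'zvh'; at [11:14] → 'ivb'.
No capturing groups, so `findall` returns the 3 full match strings.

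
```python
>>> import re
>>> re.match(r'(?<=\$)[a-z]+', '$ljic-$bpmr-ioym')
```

`re.match` won't scan ahead — the pattern has to work from the very first character.
Here the pattern fails at index 0, so the call returns None.

None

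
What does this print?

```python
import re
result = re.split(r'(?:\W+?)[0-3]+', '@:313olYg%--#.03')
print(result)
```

The pattern matches one or more of a non-word character (lazy) (non-capturing group); then one or more of a character in [0-3].
Matches to split on: at [0:5] → '@:313'; at [9:16] → '%--#.03'.
Splitting on the pattern gives 3 pieces.

['', 'olYg', '']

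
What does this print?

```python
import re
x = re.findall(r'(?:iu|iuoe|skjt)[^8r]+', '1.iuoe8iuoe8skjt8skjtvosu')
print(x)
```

Since nothing is captured, `findall` lists the 3 matched substrings directly.

['iuoe', 'iuoe', 'skjtvosu']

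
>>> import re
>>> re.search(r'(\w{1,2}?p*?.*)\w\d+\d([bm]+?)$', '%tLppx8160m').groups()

('tLppx8', 'm')

Pattern: 1 to 2 of a word character (lazy), then zero or more of the literal 'p' (lazy), then zero or more of any character (captured); then a word character, then one or more of a digit, then a digit; then one or more of one of [bm] (lazy) (captured); then anchored at the end.
`re.search` scans for the first position where the pattern succeeds.
The match spans [1:11] → 'tLppx8160m'.
Captured: group 1 = 'tLppx8', group 2 = 'm'.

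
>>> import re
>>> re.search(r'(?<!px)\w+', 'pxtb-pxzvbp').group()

'pxtb'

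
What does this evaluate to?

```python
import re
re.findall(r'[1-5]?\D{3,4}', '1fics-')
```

['1fics']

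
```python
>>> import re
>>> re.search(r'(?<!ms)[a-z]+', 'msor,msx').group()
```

'msor'

Because the assertion is negative and zero-width, positions next to the forbidden text are skipped.
`re.search` scans for the first position where the pattern succeeds.
The match spans [0:4] → 'msor'.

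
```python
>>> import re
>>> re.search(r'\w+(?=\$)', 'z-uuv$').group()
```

Lookahead/lookbehind check context without consuming it, so the matched span excludes the asserted characters.
`re.search` tries every starting position until one works.
The match spans [2:5] → 'uuv'.

'uuv'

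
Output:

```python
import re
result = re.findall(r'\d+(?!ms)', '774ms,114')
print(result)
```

['77', '114']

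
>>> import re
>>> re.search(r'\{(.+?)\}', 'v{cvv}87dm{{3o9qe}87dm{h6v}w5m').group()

'{cvv}'

Because the quantifier is non-greedy, it stops expanding at the earliest point where the rest of the pattern can succeed.
`re.search` scans for the first position where the pattern succeeds.
The match spans [1:6] → '{cvv}'.
Captured: group 1 = 'cvv'.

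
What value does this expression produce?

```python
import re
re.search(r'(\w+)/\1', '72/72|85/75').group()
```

'72/72'

`\1` is not a pattern — it's the concrete string captured by group 1, re-applied verbatim.
The match spans [0:5] → '72/72'.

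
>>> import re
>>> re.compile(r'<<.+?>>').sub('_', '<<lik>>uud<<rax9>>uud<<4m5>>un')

A non-greedy quantifier consumes as few characters as it can — just enough that the remainder of the pattern still matches from where it stops; whatever follows it matches normally.
Matches: at [0:7] → '<<lik>>'; at [10:18] → '<<rax9>>'; at [21:28] → '<<4m5>>'.
Each match is replaced by '_'.

'_uud_uud_un'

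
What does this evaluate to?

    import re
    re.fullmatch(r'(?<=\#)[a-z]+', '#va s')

The `(?=…)`/`(?<=…)` assertion just peeks at neighbouring text; it doesn't advance the match position.
`fullmatch` succeeds only if the pattern covers the string from start to end.
Here the string isn't matched end-to-end, so the call returns None.

None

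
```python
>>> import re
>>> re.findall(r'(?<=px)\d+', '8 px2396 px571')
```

The `(?=…)`/`(?<=…)` assertion just peeks at neighbouring text; it doesn't advance the match position.
Walking the string: at [4:8] → '2396'; at [11:14] → '571'.
Since nothing is captured, `findall` lists the 2 matched substrings directly.

['2396', '571']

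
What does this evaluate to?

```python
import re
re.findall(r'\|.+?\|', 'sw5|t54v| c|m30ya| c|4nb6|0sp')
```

['|t54v|', '|m30ya|', '|4nb6|']

A non-greedy quantifier consumes as few characters as it can — just enough that the remainder of the pattern still matches from where it stops; whatever follows it matches normally.
Scanning left to right: at [3:9] → '|t54v|'; at [11:18] → '|m30ya|'; at [20:26] → '|4nb6|'.
Since nothing is captured, `findall` lists the 3 matched substrings directly.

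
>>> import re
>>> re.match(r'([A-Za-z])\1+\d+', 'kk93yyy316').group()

'kk93'

`\1` has to match the exact text group 1 already captured.
`re.match` only tries the pattern at the start of the string.
The match spans [0:4] → 'kk93'.
Captured: group 1 = 'k'.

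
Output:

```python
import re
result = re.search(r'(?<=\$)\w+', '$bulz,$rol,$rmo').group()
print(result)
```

The lookaround is zero-width — it requires the adjacent text to match without consuming it, so the asserted text isn't part of the match.
`re.search` scans for the first position where the pattern succeeds.
The match spans [1:5] → 'bulz'.

bulz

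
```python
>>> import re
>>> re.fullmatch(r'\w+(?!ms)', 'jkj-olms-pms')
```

`re.fullmatch` requires the pattern to consume the entire string.
Here there's no way to consume every character, so the call returns None.

None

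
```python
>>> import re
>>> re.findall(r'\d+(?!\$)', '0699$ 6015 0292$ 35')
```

['069', '6015', '029', '35']

A negative assertion filters positions out without eating any characters.
Scanning left to right: at [0:3] → '069'; at [6:10] → '6015'; at [11:14] → '029'; at [17:19] → '35'.
Since nothing is captured, `findall` lists the 4 matched substrings directly.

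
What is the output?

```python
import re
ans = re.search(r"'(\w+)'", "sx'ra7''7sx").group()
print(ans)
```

'ra7'

The match spans [2:7] → "'ra7'".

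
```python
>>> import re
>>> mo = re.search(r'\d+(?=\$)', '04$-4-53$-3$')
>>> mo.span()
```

Lookahead/lookbehind check context without consuming it, so the matched span excludes the asserted characters.
The match spans [0:2] → '04'.

(0, 2)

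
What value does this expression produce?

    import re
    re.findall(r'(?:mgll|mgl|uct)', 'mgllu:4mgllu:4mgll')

['mgll', 'mgll', 'mgll']

Alternation isn't longest-match — the leftmost alternative that fits at this position is chosen.
Scanning left to right: at [0:4] → 'mgll'; at [7:11] → 'mgll'; at [14:18] → 'mgll'.
`findall` yields the raw match text (3 of them) because the pattern has no groups.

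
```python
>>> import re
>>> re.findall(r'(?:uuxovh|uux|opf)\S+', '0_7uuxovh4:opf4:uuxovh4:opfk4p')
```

['uuxovh4:opf4:uuxovh4:opfk4p']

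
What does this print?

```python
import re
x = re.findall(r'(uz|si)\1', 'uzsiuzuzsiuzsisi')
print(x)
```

A backreference is literal: `\1` must see the identical characters the first group matched.
Matches: at [4:8] match 'uzuz', group 1 = 'uz'; at [12:16] match 'sisi', group 1 = 'si'.
One capturing group, so `findall` returns just the captured substring from each match — 2 in all.

['uz', 'si']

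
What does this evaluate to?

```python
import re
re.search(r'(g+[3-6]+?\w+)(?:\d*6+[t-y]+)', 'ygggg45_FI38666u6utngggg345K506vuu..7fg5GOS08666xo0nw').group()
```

The pattern matches one or more of the literal 'g', then one or more of a character in [3-6] (lazy), then one or more of a word character (captured); then zero or more of a digit, then one or more of the literal '6', then one or more of a character in [t-y] (non-capturing group).
`search` walks the string left to right and returns the first match it finds.
The match spans [1:34] → 'gggg45_FI38666u6utngggg345K506vuu'.
Captured: group 1 = 'gggg45_FI38666u6utngggg345K50'.

'gggg45_FI38666u6utngggg345K506vuu'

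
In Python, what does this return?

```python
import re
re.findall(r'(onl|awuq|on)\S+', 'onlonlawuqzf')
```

Alternation tries branches left to right and keeps the first one that lets the overall match succeed at that position.
Matches: at [0:12] match 'onlonlawuqzf', group 1 = 'onl'.
One capturing group, so `findall` returns just the captured substring from the one match — 1 in all.

['onl']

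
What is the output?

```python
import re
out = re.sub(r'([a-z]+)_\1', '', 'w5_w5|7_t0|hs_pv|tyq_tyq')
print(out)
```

w5_w5|7_t0|hs_pv|

After group 1 captures some text, `\1` only succeeds where that same text appears again.
Matches: at [17:24] → 'tyq_tyq'.
Each match is replaced by ''.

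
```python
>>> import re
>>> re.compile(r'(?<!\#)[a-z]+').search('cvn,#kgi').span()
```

`(?!…)`/`(?<!…)` only lets a position through if the neighbouring text does NOT match; no characters are consumed.
The match spans [0:3] → 'cvn'.

(0, 3)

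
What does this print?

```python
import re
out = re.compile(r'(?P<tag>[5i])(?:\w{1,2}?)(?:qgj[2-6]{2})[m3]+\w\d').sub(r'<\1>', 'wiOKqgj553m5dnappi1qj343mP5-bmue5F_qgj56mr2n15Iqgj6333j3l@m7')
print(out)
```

w<i>dnappi1qj343mP5-bmue<5>n1<5>l@m7

Pattern: one of [5i] (captured as 'tag'); then 1 to 2 of a word character (lazy) (non-capturing group); then the literal 'qgj', then exactly 2 of a character in [2-6] (non-capturing group); then one or more of one of [m3], then a word character, then a digit.
Matches: at [1:12] → 'iOKqgj553m5'; at [32:43] → '5F_qgj56mr2'; at [45:56] → '5Iqgj6333j3'.
Each match is replaced using the text its own group 1 captured.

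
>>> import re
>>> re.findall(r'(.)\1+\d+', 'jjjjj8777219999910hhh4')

`\1` has to match the exact text group 1 already captured.
`findall` collects group 1 from each match (2 total).

['j', 'h']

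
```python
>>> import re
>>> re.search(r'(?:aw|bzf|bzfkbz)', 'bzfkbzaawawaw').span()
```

Alternation tries branches left to right and keeps the first one that lets the overall match succeed at that position.
`search` walks the string left to right and returns the first match it finds.
The match spans [0:3] → 'bzf'.

(0, 3)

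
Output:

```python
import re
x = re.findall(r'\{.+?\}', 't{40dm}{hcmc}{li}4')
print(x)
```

Because the quantifier is non-greedy, it stops expanding at the earliest point where the rest of the pattern can succeed.
With no groups in the pattern, `findall` gives back each whole match — 3 here.

['{40dm}', '{hcmc}', '{li}']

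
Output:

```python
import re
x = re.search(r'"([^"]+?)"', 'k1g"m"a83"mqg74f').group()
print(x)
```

`re.search` tries every starting position until one works.
The match spans [3:6] → '"m"'.
Captured: group 1 = 'm'.

"m"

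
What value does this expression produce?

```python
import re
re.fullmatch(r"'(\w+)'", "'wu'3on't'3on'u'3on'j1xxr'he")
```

None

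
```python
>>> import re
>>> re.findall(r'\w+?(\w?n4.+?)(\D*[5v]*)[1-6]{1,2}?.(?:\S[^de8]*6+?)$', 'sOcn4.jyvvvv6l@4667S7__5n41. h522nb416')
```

The pattern matches one or more of a word character (lazy); then optionally a word character, then the literal 'n4', then one or more of any character (lazy) (captured); then zero or more of a non-digit, then zero or more of one of [5v] (captured); then 1 to 2 of a character in [1-6] (lazy), then any character; then a non-whitespace character, then zero or more of any character except [de8], then one or more of the literal '6' (lazy) (non-capturing group); then anchored at the end.
With the lazy modifier that quantifier settles for the fewest repetitions that let the rest of the pattern succeed (the atoms after it are unaffected and can still be greedy).
Walking the string: at [0:38] match 'sOcn4.jyvvvv6l@4667S7__5n41. h522nb416', groups = ('cn4.', 'jyvvvv').
`findall` packs the 2 group values into a tuple for every match.

[('cn4.', 'jyvvvv')]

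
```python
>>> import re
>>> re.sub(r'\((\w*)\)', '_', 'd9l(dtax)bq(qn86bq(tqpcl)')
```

'd9l_bq(qn86bq_'

Matches: at [3:9] → '(dtax)'; at [18:25] → '(tqpcl)'.
Every occurrence is swapped for '_'.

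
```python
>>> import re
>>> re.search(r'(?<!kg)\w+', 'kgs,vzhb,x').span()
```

(0, 3)

The negative lookahead/lookbehind blocks any match where the forbidden context is present.
The match spans [0:3] → 'kgs'.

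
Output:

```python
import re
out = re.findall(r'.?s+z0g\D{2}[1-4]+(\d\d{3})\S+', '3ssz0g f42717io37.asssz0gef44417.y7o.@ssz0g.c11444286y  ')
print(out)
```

The pattern matches optionally any character; then one or more of a literal 's'; then the literal 'z0g', then exactly 2 of a non-digit, then one or more of a character in [1-4]; then a digit, then exactly 3 of a digit (captured); then one or more of a non-whitespace character.
Scanning left to right: at [0:54] match '3ssz0g f42717io37.asssz0gef44417.y7o.@ssz0g.c11444286y', group 1 = '2717'.
One capturing group, so `findall` returns just the captured substring from the one match — 1 in all.

['2717']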